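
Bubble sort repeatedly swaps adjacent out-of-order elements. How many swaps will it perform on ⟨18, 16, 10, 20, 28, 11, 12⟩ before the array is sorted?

11 swaps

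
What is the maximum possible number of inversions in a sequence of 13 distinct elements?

78 inversions

The maximum occurs when the array is in strictly decreasing order: every one of the C(13, 2) pairs is inverted.
C(13, 2) = 13·12/2 = 78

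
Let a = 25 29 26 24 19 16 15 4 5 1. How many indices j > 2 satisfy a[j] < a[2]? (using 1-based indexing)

The element at index 2 is 29.
Elements after it: 26, 24, 19, 16, 15, 4, 5, 1
Those smaller than 29: 26, 24, 19, 16, 15, 4, 5, 1

8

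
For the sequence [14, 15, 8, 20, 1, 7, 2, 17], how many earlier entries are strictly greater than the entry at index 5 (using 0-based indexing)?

4 such elements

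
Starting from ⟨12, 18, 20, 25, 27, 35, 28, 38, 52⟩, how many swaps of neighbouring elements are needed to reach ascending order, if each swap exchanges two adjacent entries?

1 swap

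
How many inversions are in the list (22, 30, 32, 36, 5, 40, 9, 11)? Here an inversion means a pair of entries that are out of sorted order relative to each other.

Count, for each position, how many later elements it exceeds:
22 → 5, 9, 11 → 3
30 → 5, 9, 11 → 3
32 → 5, 9, 11 → 3
36 → 5, 9, 11 → 3
5 → none → 0
40 → 9, 11 → 2
9 → none → 0
11 → none → 0
Sum: 3 + 3 + 3 + 3 + 0 + 2 + 0 + 0 = 14

14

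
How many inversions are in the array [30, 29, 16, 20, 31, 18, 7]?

15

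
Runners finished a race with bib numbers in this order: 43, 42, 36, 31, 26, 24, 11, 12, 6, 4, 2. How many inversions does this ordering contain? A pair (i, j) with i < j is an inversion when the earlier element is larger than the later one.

Inversions: 54

Element-by-element contributions:
43: 10
42: 9
36: 8
31: 7
26: 6
24: 5
11: 3
12: 3
6: 2
4: 1
2: 0
Sum: 10 + 9 + 8 + 7 + 6 + 5 + 3 + 3 + 2 + 1 + 0 = 54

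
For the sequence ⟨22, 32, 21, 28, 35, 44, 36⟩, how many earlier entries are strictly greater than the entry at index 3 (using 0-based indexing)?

The element at index 3 is 28.
Elements before it: 22, 32, 21
Those larger than 28: 32

1 such element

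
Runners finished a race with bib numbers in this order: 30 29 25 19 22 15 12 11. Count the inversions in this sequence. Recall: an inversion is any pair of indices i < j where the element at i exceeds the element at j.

For each element, count later entries that are smaller:
30 → 29, 25, 19, 22, 15, 12, 11 → 7
29 → 25, 19, 22, 15, 12, 11 → 6
25 → 19, 22, 15, 12, 11 → 5
19 → 15, 12, 11 → 3
22 → 15, 12, 11 → 3
15 → 12, 11 → 2
12 → 11 → 1
11 → none → 0
Sum: 7 + 6 + 5 + 3 + 3 + 2 + 1 + 0 = 27

27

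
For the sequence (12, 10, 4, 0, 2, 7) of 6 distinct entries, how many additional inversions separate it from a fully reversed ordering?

4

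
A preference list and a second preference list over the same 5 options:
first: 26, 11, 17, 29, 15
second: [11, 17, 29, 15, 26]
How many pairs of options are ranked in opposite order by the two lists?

4

Assign each item its position (1..5) in the first ordering, then rewrite the second ordering as that position sequence:
positions: 26→1, 11→2, 17→3, 29→4, 15→5
second ordering as positions: [2, 3, 4, 5, 1]
Discordant pairs = inversions in this position sequence.
2: 1 → 1
3: 1 → 1
4: 1 → 1
5: 1 → 1
1: 0
Total: 1 + 1 + 1 + 1 + 0 = 4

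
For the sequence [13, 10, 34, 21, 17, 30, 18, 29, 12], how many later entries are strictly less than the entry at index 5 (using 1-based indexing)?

The element at index 5 is 17.
Elements after it: 30, 18, 29, 12
Those smaller than 17: 12

1 such element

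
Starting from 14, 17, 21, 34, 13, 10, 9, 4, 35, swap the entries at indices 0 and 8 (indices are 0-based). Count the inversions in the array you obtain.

Positions 0 and 8 hold 14 and 35; after swapping, the array is [35, 17, 21, 34, 13, 10, 9, 4, 14].
Sweep left to right; for each value list the smaller values that follow it:
35: 8
17: 5
21: 5
34: 5
13: 3
10: 2
9: 1
4: 0
14: 0
Sum: 8 + 5 + 5 + 5 + 3 + 2 + 1 + 0 + 0 = 29

Inversions: 29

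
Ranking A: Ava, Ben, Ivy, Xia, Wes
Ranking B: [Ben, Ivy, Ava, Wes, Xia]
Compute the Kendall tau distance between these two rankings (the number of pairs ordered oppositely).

Discordant pairs: 3

Assign each item its position (1..5) in the first ordering, then rewrite the second ordering as that position sequence:
positions: Ava→1, Ben→2, Ivy→3, Xia→4, Wes→5
second ordering as positions: [2, 3, 1, 5, 4]
Discordant pairs = inversions in this position sequence.
2: 1 → 1
3: 1 → 1
1: 0
5: 4 → 1
4: 0
Total: 1 + 1 + 0 + 1 + 0 = 3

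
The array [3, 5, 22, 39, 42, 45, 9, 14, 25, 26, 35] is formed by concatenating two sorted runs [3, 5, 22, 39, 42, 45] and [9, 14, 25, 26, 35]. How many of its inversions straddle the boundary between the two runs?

Take each right-half value and tally the left-half values above it:
r = 9: 22, 39, 42, 45 → 4
r = 14: 22, 39, 42, 45 → 4
r = 25: 39, 42, 45 → 3
r = 26: 39, 42, 45 → 3
r = 35: 39, 42, 45 → 3
Cross-inversions: 4 + 4 + 3 + 3 + 3 = 17

17 split inversions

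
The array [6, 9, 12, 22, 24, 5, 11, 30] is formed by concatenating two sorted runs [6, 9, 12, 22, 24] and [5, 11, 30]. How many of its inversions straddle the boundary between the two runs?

Take each right-half value and tally the left-half values above it:
r = 5: 6, 9, 12, 22, 24 → 5
r = 11: 12, 22, 24 → 3
r = 30: none → 0
Cross-inversions: 5 + 3 + 0 = 8

8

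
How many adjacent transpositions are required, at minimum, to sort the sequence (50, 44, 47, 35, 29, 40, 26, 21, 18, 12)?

42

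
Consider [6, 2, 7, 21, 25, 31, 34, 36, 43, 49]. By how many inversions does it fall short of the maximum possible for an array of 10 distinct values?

44 inversions short

Maximum inversions for 10 distinct elements is C(10, 2) = 10·9/2 = 45.
Current inversions — for each element, count later smaller elements:
6: 1
2: 0
7: 0
21: 0
25: 0
31: 0
34: 0
36: 0
43: 0
49: 0
Current total: 1 + 0 + 0 + 0 + 0 + 0 + 0 + 0 + 0 + 0 = 1
Shortfall: 45 − 1 = 44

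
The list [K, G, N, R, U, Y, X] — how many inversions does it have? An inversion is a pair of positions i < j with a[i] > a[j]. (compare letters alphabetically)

2

Out-of-order index pairs (1-indexed):
(1,2): K > G
(6,7): Y > X
That's 2 pairs.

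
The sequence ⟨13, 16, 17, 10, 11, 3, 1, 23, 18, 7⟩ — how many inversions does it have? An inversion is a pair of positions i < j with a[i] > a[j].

25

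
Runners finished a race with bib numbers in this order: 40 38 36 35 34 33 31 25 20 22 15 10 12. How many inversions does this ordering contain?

76 out-of-order pairs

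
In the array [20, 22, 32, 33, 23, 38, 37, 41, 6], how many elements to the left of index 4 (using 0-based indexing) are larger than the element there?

2

The element at index 4 is 23.
Elements before it: 20, 22, 32, 33
Those larger than 23: 32, 33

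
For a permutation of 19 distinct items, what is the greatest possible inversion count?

The maximum occurs when the array is in strictly decreasing order: every one of the C(19, 2) pairs is inverted.
C(19, 2) = 19·18/2 = 171

171 inversions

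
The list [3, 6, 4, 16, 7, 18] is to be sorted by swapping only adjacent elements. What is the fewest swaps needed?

2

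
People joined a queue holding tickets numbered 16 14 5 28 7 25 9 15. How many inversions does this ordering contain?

Element-by-element contributions:
16 → 14, 5, 7, 9, 15 → 5
14 → 5, 7, 9 → 3
5 → none → 0
28 → 7, 25, 9, 15 → 4
7 → none → 0
25 → 9, 15 → 2
9 → none → 0
15 → none → 0
Sum: 5 + 3 + 0 + 4 + 0 + 2 + 0 + 0 = 14

14 inversions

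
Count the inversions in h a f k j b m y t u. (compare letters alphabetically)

9

Count, for each position, how many later elements it exceeds:
h: 3
a: 0
f: 1
k: 2
j: 1
b: 0
m: 0
y: 2
t: 0
u: 0
Sum: 3 + 0 + 1 + 2 + 1 + 0 + 0 + 2 + 0 + 0 = 9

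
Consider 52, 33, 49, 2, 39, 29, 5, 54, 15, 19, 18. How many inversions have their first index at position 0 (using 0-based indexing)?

9

The element at index 0 is 52.
Elements after it: 33, 49, 2, 39, 29, 5, 54, 15, 19, 18
Those smaller than 52: 33, 49, 2, 39, 29, 5, 15, 19, 18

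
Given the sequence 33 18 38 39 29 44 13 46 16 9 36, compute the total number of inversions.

30 inversions

Sweep left to right; for each value list the smaller values that follow it:
33: 5
18: 3
38: 5
39: 5
29: 3
44: 4
13: 1
46: 3
16: 1
9: 0
36: 0
Sum: 5 + 3 + 5 + 5 + 3 + 4 + 1 + 3 + 1 + 0 + 0 = 30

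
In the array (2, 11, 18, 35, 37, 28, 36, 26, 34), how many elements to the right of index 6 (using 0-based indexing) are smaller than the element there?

2

The element at index 6 is 36.
Elements after it: 26, 34
Those smaller than 36: 26, 34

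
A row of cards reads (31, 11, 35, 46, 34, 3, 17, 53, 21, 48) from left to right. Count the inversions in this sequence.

Element-by-element contributions:
31 → 11, 3, 17, 21 → 4
11 → 3 → 1
35 → 34, 3, 17, 21 → 4
46 → 34, 3, 17, 21 → 4
34 → 3, 17, 21 → 3
3 → none → 0
17 → none → 0
53 → 21, 48 → 2
21 → none → 0
48 → none → 0
Sum: 4 + 1 + 4 + 4 + 3 + 0 + 0 + 2 + 0 + 0 = 18

18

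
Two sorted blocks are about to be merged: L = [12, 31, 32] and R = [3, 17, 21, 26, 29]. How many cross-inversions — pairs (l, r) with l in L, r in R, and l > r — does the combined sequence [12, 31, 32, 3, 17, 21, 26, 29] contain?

Count, for every r in R, how many entries of L exceed r:
r = 3: 12, 31, 32 → 3
r = 17: 31, 32 → 2
r = 21: 31, 32 → 2
r = 26: 31, 32 → 2
r = 29: 31, 32 → 2
Cross-inversions: 3 + 2 + 2 + 2 + 2 = 11

11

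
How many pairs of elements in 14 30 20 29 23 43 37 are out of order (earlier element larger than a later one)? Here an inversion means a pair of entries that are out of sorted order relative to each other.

5

Sweep left to right; for each value list the smaller values that follow it:
14 → none → 0
30 → 20, 29, 23 → 3
20 → none → 0
29 → 23 → 1
23 → none → 0
43 → 37 → 1
37 → none → 0
Sum: 0 + 3 + 0 + 1 + 0 + 1 + 0 = 5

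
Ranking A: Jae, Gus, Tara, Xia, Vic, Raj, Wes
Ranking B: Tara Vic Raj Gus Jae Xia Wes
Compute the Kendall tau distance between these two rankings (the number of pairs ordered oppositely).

9

Assign each item its position (1..7) in the first ordering, then rewrite the second ordering as that position sequence:
positions: Jae→1, Gus→2, Tara→3, Xia→4, Vic→5, Raj→6, Wes→7
second ordering as positions: [3, 5, 6, 2, 1, 4, 7]
Discordant pairs = inversions in this position sequence.
3: 2, 1 → 2
5: 2, 1, 4 → 3
6: 2, 1, 4 → 3
2: 1 → 1
1: 0
4: 0
7: 0
Total: 2 + 3 + 3 + 1 + 0 + 0 + 0 = 9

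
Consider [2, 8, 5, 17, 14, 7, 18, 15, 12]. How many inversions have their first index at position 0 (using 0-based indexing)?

The element at index 0 is 2.
Elements after it: 8, 5, 17, 14, 7, 18, 15, 12
None of them are smaller than 2.

0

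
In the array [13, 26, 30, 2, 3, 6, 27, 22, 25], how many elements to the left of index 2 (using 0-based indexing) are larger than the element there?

0

The element at index 2 is 30.
Elements before it: 13, 26
None of them are larger than 30.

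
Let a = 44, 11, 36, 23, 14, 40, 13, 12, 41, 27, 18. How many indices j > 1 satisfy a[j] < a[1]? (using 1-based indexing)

10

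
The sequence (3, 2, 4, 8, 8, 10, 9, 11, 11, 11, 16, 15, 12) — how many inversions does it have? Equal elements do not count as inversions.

5 inversions

Sweep left to right; for each value list the smaller values that follow it:
3: 1
2: 0
4: 0
8: 0
8: 0
10: 1
9: 0
11: 0
11: 0
11: 0
16: 2
15: 1
12: 0
Sum: 1 + 0 + 0 + 0 + 0 + 1 + 0 + 0 + 0 + 0 + 2 + 1 + 0 = 5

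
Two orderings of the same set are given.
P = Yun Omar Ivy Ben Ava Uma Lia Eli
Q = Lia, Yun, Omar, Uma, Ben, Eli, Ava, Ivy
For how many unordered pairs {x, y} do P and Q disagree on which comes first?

13 disagreeing pairs

Assign each item its position (1..8) in the first ordering, then rewrite the second ordering as that position sequence:
positions: Yun→1, Omar→2, Ivy→3, Ben→4, Ava→5, Uma→6, Lia→7, Eli→8
second ordering as positions: [7, 1, 2, 6, 4, 8, 5, 3]
Discordant pairs = inversions in this position sequence.
7: 1, 2, 6, 4, 5, 3 → 6
1: 0
2: 0
6: 4, 5, 3 → 3
4: 3 → 1
8: 5, 3 → 2
5: 3 → 1
3: 0
Total: 6 + 0 + 0 + 3 + 1 + 2 + 1 + 0 = 13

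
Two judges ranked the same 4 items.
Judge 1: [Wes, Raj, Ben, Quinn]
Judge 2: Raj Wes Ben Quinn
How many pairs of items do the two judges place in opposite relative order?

1

Assign each item its position (1..4) in the first ordering, then rewrite the second ordering as that position sequence:
positions: Wes→1, Raj→2, Ben→3, Quinn→4
second ordering as positions: [2, 1, 3, 4]
Discordant pairs = inversions in this position sequence.
2: 1 → 1
1: 0
3: 0
4: 0
Total: 1 + 0 + 0 + 0 = 1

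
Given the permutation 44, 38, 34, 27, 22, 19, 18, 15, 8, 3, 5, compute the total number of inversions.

Count, for each position, how many later elements it exceeds:
44: 10
38: 9
34: 8
27: 7
22: 6
19: 5
18: 4
15: 3
8: 2
3: 0
5: 0
Sum: 10 + 9 + 8 + 7 + 6 + 5 + 4 + 3 + 2 + 0 + 0 = 54

54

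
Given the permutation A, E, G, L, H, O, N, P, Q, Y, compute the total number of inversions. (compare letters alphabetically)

2

For each element, count later entries that are smaller:
A: 0
E: 0
G: 0
L: 1
H: 0
O: 1
N: 0
P: 0
Q: 0
Y: 0
Sum: 0 + 0 + 0 + 1 + 0 + 1 + 0 + 0 + 0 + 0 = 2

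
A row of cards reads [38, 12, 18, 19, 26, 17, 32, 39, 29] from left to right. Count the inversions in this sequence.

Sweep left to right; for each value list the smaller values that follow it:
38 → 12, 18, 19, 26, 17, 32, 29 → 7
12 → none → 0
18 → 17 → 1
19 → 17 → 1
26 → 17 → 1
17 → none → 0
32 → 29 → 1
39 → 29 → 1
29 → none → 0
Sum: 7 + 0 + 1 + 1 + 1 + 0 + 1 + 1 + 0 = 12

12 inversions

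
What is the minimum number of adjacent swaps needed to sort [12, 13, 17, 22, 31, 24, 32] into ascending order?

There is 1 swap.

Minimum adjacent swaps = number of inversions (each swap of adjacent out-of-order elements removes one inversion and no swap can remove more).
Count inversions — for each element, later elements that are smaller:
12: none → 0
13: none → 0
17: none → 0
22: none → 0
31: 24 → 1
24: none → 0
32: none → 0
Total inversions: 0 + 0 + 0 + 0 + 1 + 0 + 0 = 1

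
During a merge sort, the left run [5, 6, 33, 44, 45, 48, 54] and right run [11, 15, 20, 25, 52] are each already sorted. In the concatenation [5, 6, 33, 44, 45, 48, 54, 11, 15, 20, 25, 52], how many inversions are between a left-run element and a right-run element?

Take each right-half value and tally the left-half values above it:
r = 11: 33, 44, 45, 48, 54 → 5
r = 15: 33, 44, 45, 48, 54 → 5
r = 20: 33, 44, 45, 48, 54 → 5
r = 25: 33, 44, 45, 48, 54 → 5
r = 52: 54 → 1
Cross-inversions: 5 + 5 + 5 + 5 + 1 = 21

21 split inversions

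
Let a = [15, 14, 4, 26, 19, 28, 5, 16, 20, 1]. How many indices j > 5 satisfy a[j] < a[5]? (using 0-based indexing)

4

The element at index 5 is 28.
Elements after it: 5, 16, 20, 1
Those smaller than 28: 5, 16, 20, 1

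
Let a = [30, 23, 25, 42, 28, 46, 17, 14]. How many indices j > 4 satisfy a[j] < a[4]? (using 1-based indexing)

3 such elements

The element at index 4 is 42.
Elements after it: 28, 46, 17, 14
Those smaller than 42: 28, 17, 14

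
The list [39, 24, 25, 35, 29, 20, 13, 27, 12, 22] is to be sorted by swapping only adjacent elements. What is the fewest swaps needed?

Each adjacent swap fixes exactly one inversion, so the minimum swap count equals the number of inversions.
Count inversions — for each element, later elements that are smaller:
39: 24, 25, 35, 29, 20, 13, 27, 12, 22 → 9
24: 20, 13, 12, 22 → 4
25: 20, 13, 12, 22 → 4
35: 29, 20, 13, 27, 12, 22 → 6
29: 20, 13, 27, 12, 22 → 5
20: 13, 12 → 2
13: 12 → 1
27: 12, 22 → 2
12: none → 0
22: none → 0
Total inversions: 9 + 4 + 4 + 6 + 5 + 2 + 1 + 2 + 0 + 0 = 33

33 adjacent swaps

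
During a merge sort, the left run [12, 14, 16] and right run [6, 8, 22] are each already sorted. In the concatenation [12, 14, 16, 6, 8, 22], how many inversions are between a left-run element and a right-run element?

6

For each element r of the right run, count left-run elements greater than r:
r = 6: 12, 14, 16 → 3
r = 8: 12, 14, 16 → 3
r = 22: none → 0
Cross-inversions: 3 + 3 + 0 = 6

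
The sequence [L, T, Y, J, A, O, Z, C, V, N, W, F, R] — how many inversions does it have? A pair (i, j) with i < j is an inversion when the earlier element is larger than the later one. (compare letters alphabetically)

Count, for each position, how many later elements it exceeds:
L: 4
T: 7
Y: 9
J: 3
A: 0
O: 3
Z: 6
C: 0
V: 3
N: 1
W: 2
F: 0
R: 0
Sum: 4 + 7 + 9 + 3 + 0 + 3 + 6 + 0 + 3 + 1 + 2 + 0 + 0 = 38

38 inversions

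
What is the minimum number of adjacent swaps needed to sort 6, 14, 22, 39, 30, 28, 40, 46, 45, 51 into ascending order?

4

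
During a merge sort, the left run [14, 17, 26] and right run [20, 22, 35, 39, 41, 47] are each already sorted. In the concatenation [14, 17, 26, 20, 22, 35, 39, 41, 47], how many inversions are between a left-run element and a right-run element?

2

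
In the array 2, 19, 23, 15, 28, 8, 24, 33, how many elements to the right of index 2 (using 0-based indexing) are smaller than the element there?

2

The element at index 2 is 23.
Elements after it: 15, 28, 8, 24, 33
Those smaller than 23: 15, 8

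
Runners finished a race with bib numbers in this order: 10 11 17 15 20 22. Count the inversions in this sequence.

For each element, count later entries that are smaller:
10: 0
11: 0
17: 1
15: 0
20: 0
22: 0
Sum: 0 + 0 + 1 + 0 + 0 + 0 = 1

1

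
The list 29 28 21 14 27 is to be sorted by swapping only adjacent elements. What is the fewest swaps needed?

Each adjacent swap fixes exactly one inversion, so the minimum swap count equals the number of inversions.
Count inversions — for each element, later elements that are smaller:
29: 28, 21, 14, 27 → 4
28: 21, 14, 27 → 3
21: 14 → 1
14: none → 0
27: none → 0
Total inversions: 4 + 3 + 1 + 0 + 0 = 8

8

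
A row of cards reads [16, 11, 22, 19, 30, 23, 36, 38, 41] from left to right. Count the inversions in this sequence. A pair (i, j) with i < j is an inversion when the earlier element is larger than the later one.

Element-by-element contributions:
16: 1
11: 0
22: 1
19: 0
30: 1
23: 0
36: 0
38: 0
41: 0
Sum: 1 + 0 + 1 + 0 + 1 + 0 + 0 + 0 + 0 = 3

3 out-of-order pairs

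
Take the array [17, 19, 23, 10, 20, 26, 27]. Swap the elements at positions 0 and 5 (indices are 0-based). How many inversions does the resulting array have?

Positions 0 and 5 hold 17 and 26; after swapping, the array is [26, 19, 23, 10, 20, 17, 27].
Element-by-element contributions:
26 → 19, 23, 10, 20, 17 → 5
19 → 10, 17 → 2
23 → 10, 20, 17 → 3
10 → none → 0
20 → 17 → 1
17 → none → 0
27 → none → 0
Sum: 5 + 2 + 3 + 0 + 1 + 0 + 0 = 11

11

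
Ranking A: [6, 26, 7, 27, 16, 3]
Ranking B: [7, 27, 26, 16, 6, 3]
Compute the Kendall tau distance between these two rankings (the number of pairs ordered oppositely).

Discordant pairs: 6

Assign each item its position (1..6) in the first ordering, then rewrite the second ordering as that position sequence:
positions: 6→1, 26→2, 7→3, 27→4, 16→5, 3→6
second ordering as positions: [3, 4, 2, 5, 1, 6]
Discordant pairs = inversions in this position sequence.
3: 2, 1 → 2
4: 2, 1 → 2
2: 1 → 1
5: 1 → 1
1: 0
6: 0
Total: 2 + 2 + 1 + 1 + 0 + 0 = 6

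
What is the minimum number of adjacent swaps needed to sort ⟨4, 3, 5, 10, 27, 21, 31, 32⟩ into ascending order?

The minimum number of adjacent swaps to sort an array equals its inversion count, since every such swap removes exactly one inversion.
Count inversions — for each element, later elements that are smaller:
4: 3 → 1
3: none → 0
5: none → 0
10: none → 0
27: 21 → 1
21: none → 0
31: none → 0
32: none → 0
Total inversions: 1 + 0 + 0 + 0 + 1 + 0 + 0 + 0 = 2

2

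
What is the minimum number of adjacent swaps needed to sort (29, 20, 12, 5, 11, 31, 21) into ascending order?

Minimum adjacent swaps = number of inversions (each swap of adjacent out-of-order elements removes one inversion and no swap can remove more).
Count inversions — for each element, later elements that are smaller:
29: 20, 12, 5, 11, 21 → 5
20: 12, 5, 11 → 3
12: 5, 11 → 2
5: none → 0
11: none → 0
31: 21 → 1
21: none → 0
Total inversions: 5 + 3 + 2 + 0 + 0 + 1 + 0 = 11

11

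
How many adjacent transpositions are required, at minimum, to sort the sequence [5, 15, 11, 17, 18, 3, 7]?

Minimum adjacent swaps = number of inversions (each swap of adjacent out-of-order elements removes one inversion and no swap can remove more).
Count inversions — for each element, later elements that are smaller:
5: 3 → 1
15: 11, 3, 7 → 3
11: 3, 7 → 2
17: 3, 7 → 2
18: 3, 7 → 2
3: none → 0
7: none → 0
Total inversions: 1 + 3 + 2 + 2 + 2 + 0 + 0 = 10

10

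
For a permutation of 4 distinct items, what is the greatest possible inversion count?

A reversed (strictly descending) arrangement makes every pair an inversion, giving C(4, 2) inversions.
C(4, 2) = 4·3/2 = 6

Inversions: 6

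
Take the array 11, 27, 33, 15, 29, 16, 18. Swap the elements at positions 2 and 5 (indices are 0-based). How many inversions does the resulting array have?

6

Positions 2 and 5 hold 33 and 16; after swapping, the array is [11, 27, 16, 15, 29, 33, 18].
Element-by-element contributions:
11: 0
27: 3
16: 1
15: 0
29: 1
33: 1
18: 0
Sum: 0 + 3 + 1 + 0 + 1 + 1 + 0 = 6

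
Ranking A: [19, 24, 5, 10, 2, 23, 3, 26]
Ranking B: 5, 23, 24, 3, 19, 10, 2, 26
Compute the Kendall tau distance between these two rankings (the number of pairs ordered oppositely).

Assign each item its position (1..8) in the first ordering, then rewrite the second ordering as that position sequence:
positions: 19→1, 24→2, 5→3, 10→4, 2→5, 23→6, 3→7, 26→8
second ordering as positions: [3, 6, 2, 7, 1, 4, 5, 8]
Discordant pairs = inversions in this position sequence.
3: 2, 1 → 2
6: 2, 1, 4, 5 → 4
2: 1 → 1
7: 1, 4, 5 → 3
1: 0
4: 0
5: 0
8: 0
Total: 2 + 4 + 1 + 3 + 0 + 0 + 0 + 0 = 10

10 discordant pairs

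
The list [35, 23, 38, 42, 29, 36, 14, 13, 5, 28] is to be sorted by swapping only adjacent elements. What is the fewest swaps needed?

There are 32 swaps.

Each adjacent swap fixes exactly one inversion, so the minimum swap count equals the number of inversions.
Count inversions — for each element, later elements that are smaller:
35: 23, 29, 14, 13, 5, 28 → 6
23: 14, 13, 5 → 3
38: 29, 36, 14, 13, 5, 28 → 6
42: 29, 36, 14, 13, 5, 28 → 6
29: 14, 13, 5, 28 → 4
36: 14, 13, 5, 28 → 4
14: 13, 5 → 2
13: 5 → 1
5: none → 0
28: none → 0
Total inversions: 6 + 3 + 6 + 6 + 4 + 4 + 2 + 1 + 0 + 0 = 32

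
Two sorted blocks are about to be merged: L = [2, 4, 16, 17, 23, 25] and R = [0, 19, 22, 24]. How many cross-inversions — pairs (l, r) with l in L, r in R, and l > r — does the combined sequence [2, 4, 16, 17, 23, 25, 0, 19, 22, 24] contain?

For each element r of the right run, count left-run elements greater than r:
r = 0: 2, 4, 16, 17, 23, 25 → 6
r = 19: 23, 25 → 2
r = 22: 23, 25 → 2
r = 24: 25 → 1
Cross-inversions: 6 + 2 + 2 + 1 = 11

11 cross-inversions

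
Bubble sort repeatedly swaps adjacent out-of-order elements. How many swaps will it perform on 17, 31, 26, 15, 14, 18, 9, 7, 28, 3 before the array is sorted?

33 adjacent swaps

The minimum number of adjacent swaps to sort an array equals its inversion count, since every such swap removes exactly one inversion.
Count inversions — for each element, later elements that are smaller:
17: 15, 14, 9, 7, 3 → 5
31: 26, 15, 14, 18, 9, 7, 28, 3 → 8
26: 15, 14, 18, 9, 7, 3 → 6
15: 14, 9, 7, 3 → 4
14: 9, 7, 3 → 3
18: 9, 7, 3 → 3
9: 7, 3 → 2
7: 3 → 1
28: 3 → 1
3: none → 0
Total inversions: 5 + 8 + 6 + 4 + 3 + 3 + 2 + 1 + 1 + 0 = 33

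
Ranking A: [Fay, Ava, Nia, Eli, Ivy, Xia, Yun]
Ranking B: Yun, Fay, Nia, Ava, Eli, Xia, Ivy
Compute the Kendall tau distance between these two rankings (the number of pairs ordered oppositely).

Assign each item its position (1..7) in the first ordering, then rewrite the second ordering as that position sequence:
positions: Fay→1, Ava→2, Nia→3, Eli→4, Ivy→5, Xia→6, Yun→7
second ordering as positions: [7, 1, 3, 2, 4, 6, 5]
Discordant pairs = inversions in this position sequence.
7: 1, 3, 2, 4, 6, 5 → 6
1: 0
3: 2 → 1
2: 0
4: 0
6: 5 → 1
5: 0
Total: 6 + 0 + 1 + 0 + 0 + 1 + 0 = 8

8 discordant pairs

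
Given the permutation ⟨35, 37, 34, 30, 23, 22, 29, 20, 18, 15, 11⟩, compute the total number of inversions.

Sweep left to right; for each value list the smaller values that follow it:
35: 9
37: 9
34: 8
30: 7
23: 5
22: 4
29: 4
20: 3
18: 2
15: 1
11: 0
Sum: 9 + 9 + 8 + 7 + 5 + 4 + 4 + 3 + 2 + 1 + 0 = 52

There are 52 inversions.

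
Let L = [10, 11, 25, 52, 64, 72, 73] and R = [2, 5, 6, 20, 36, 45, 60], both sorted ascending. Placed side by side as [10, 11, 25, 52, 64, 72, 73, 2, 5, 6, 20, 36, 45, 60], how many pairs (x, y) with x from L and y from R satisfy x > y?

There are 37 split inversions.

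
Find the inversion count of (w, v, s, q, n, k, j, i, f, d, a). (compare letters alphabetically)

There are 55 inversions.

Element-by-element contributions:
w: 10
v: 9
s: 8
q: 7
n: 6
k: 5
j: 4
i: 3
f: 2
d: 1
a: 0
Sum: 10 + 9 + 8 + 7 + 6 + 5 + 4 + 3 + 2 + 1 + 0 = 55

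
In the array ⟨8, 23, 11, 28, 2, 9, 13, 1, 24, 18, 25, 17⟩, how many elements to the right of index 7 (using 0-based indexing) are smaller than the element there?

0 such elements

The element at index 7 is 1.
Elements after it: 24, 18, 25, 17
None of them are smaller than 1.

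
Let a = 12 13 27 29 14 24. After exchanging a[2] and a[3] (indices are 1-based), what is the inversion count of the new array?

There are 5 inversions.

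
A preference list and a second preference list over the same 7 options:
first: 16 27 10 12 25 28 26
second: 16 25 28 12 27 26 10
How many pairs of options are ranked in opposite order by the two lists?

Assign each item its position (1..7) in the first ordering, then rewrite the second ordering as that position sequence:
positions: 16→1, 27→2, 10→3, 12→4, 25→5, 28→6, 26→7
second ordering as positions: [1, 5, 6, 4, 2, 7, 3]
Discordant pairs = inversions in this position sequence.
1: 0
5: 4, 2, 3 → 3
6: 4, 2, 3 → 3
4: 2, 3 → 2
2: 0
7: 3 → 1
3: 0
Total: 0 + 3 + 3 + 2 + 0 + 1 + 0 = 9

9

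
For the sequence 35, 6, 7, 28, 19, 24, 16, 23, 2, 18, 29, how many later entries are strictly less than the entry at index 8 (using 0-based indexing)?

The element at index 8 is 2.
Elements after it: 18, 29
None of them are smaller than 2.

0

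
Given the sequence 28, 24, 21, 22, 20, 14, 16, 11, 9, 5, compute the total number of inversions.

Sweep left to right; for each value list the smaller values that follow it:
28: 9
24: 8
21: 6
22: 6
20: 5
14: 3
16: 3
11: 2
9: 1
5: 0
Sum: 9 + 8 + 6 + 6 + 5 + 3 + 3 + 2 + 1 + 0 = 43

43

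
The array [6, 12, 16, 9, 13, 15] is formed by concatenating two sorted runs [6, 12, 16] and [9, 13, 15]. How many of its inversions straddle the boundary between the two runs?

4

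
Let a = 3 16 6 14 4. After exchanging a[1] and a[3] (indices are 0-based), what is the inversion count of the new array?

Inversions: 4

Positions 1 and 3 hold 16 and 14; after swapping, the array is [3, 14, 6, 16, 4].
Count, for each position, how many later elements it exceeds:
3: 0
14: 2
6: 1
16: 1
4: 0
Sum: 0 + 2 + 1 + 1 + 0 = 4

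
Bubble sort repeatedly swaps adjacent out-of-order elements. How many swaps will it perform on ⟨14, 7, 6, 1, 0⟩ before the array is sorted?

Minimum adjacent swaps = number of inversions (each swap of adjacent out-of-order elements removes one inversion and no swap can remove more).
Count inversions — for each element, later elements that are smaller:
14: 7, 6, 1, 0 → 4
7: 6, 1, 0 → 3
6: 1, 0 → 2
1: 0 → 1
0: none → 0
Total inversions: 4 + 3 + 2 + 1 + 0 = 10

There are 10 adjacent swaps.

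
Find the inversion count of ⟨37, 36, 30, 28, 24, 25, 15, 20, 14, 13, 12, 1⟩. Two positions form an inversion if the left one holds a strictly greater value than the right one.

64 out-of-order pairs

For each element, count later entries that are smaller:
37 → 36, 30, 28, 24, 25, 15, 20, 14, 13, 12, 1 → 11
36 → 30, 28, 24, 25, 15, 20, 14, 13, 12, 1 → 10
30 → 28, 24, 25, 15, 20, 14, 13, 12, 1 → 9
28 → 24, 25, 15, 20, 14, 13, 12, 1 → 8
24 → 15, 20, 14, 13, 12, 1 → 6
25 → 15, 20, 14, 13, 12, 1 → 6
15 → 14, 13, 12, 1 → 4
20 → 14, 13, 12, 1 → 4
14 → 13, 12, 1 → 3
13 → 12, 1 → 2
12 → 1 → 1
1 → none → 0
Sum: 11 + 10 + 9 + 8 + 6 + 6 + 4 + 4 + 3 + 2 + 1 + 0 = 64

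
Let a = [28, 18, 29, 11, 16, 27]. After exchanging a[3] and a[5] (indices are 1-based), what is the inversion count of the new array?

8 inversions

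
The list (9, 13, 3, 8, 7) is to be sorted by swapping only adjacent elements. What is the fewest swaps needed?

7 adjacent swaps

Each adjacent swap fixes exactly one inversion, so the minimum swap count equals the number of inversions.
Count inversions — for each element, later elements that are smaller:
9: 3, 8, 7 → 3
13: 3, 8, 7 → 3
3: none → 0
8: 7 → 1
7: none → 0
Total inversions: 3 + 3 + 0 + 1 + 0 = 7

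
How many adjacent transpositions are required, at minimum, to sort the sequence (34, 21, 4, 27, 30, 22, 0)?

14

The minimum number of adjacent swaps to sort an array equals its inversion count, since every such swap removes exactly one inversion.
Count inversions — for each element, later elements that are smaller:
34: 21, 4, 27, 30, 22, 0 → 6
21: 4, 0 → 2
4: 0 → 1
27: 22, 0 → 2
30: 22, 0 → 2
22: 0 → 1
0: none → 0
Total inversions: 6 + 2 + 1 + 2 + 2 + 1 + 0 = 14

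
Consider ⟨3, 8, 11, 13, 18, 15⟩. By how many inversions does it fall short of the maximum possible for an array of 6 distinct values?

14

Maximum inversions for 6 distinct elements is C(6, 2) = 6·5/2 = 15.
Current inversions — for each element, count later smaller elements:
3: 0
8: 0
11: 0
13: 0
18: 1
15: 0
Current total: 0 + 0 + 0 + 0 + 1 + 0 = 1
Shortfall: 15 − 1 = 14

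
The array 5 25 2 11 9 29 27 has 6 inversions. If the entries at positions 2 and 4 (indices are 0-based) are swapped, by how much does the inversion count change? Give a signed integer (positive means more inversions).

+1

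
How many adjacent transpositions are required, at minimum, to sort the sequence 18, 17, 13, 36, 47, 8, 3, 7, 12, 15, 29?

31 swaps

The minimum number of adjacent swaps to sort an array equals its inversion count, since every such swap removes exactly one inversion.
Count inversions — for each element, later elements that are smaller:
18: 17, 13, 8, 3, 7, 12, 15 → 7
17: 13, 8, 3, 7, 12, 15 → 6
13: 8, 3, 7, 12 → 4
36: 8, 3, 7, 12, 15, 29 → 6
47: 8, 3, 7, 12, 15, 29 → 6
8: 3, 7 → 2
3: none → 0
7: none → 0
12: none → 0
15: none → 0
29: none → 0
Total inversions: 7 + 6 + 4 + 6 + 6 + 2 + 0 + 0 + 0 + 0 + 0 = 31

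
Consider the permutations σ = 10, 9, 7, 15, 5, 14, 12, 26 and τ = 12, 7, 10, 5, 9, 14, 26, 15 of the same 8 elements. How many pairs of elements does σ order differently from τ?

Assign each item its position (1..8) in the first ordering, then rewrite the second ordering as that position sequence:
positions: 10→1, 9→2, 7→3, 15→4, 5→5, 14→6, 12→7, 26→8
second ordering as positions: [7, 3, 1, 5, 2, 6, 8, 4]
Discordant pairs = inversions in this position sequence.
7: 3, 1, 5, 2, 6, 4 → 6
3: 1, 2 → 2
1: 0
5: 2, 4 → 2
2: 0
6: 4 → 1
8: 4 → 1
4: 0
Total: 6 + 2 + 0 + 2 + 0 + 1 + 1 + 0 = 12

12 discordant pairs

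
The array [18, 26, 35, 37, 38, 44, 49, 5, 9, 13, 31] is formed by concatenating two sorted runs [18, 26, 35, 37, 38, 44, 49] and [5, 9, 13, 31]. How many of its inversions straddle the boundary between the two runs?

26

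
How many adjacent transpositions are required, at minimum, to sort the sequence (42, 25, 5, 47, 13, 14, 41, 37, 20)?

19 adjacent swaps

Minimum adjacent swaps = number of inversions (each swap of adjacent out-of-order elements removes one inversion and no swap can remove more).
Count inversions — for each element, later elements that are smaller:
42: 25, 5, 13, 14, 41, 37, 20 → 7
25: 5, 13, 14, 20 → 4
5: none → 0
47: 13, 14, 41, 37, 20 → 5
13: none → 0
14: none → 0
41: 37, 20 → 2
37: 20 → 1
20: none → 0
Total inversions: 7 + 4 + 0 + 5 + 0 + 0 + 2 + 1 + 0 = 19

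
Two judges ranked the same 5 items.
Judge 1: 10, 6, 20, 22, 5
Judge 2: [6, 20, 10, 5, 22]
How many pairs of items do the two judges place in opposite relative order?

3 discordant pairs

Assign each item its position (1..5) in the first ordering, then rewrite the second ordering as that position sequence:
positions: 10→1, 6→2, 20→3, 22→4, 5→5
second ordering as positions: [2, 3, 1, 5, 4]
Discordant pairs = inversions in this position sequence.
2: 1 → 1
3: 1 → 1
1: 0
5: 4 → 1
4: 0
Total: 1 + 1 + 0 + 1 + 0 = 3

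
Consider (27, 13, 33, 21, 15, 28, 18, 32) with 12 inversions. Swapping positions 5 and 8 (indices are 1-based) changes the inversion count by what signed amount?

Positions 5 and 8 hold 15 and 32; after swapping, the array is [27, 13, 33, 21, 32, 28, 18, 15].
For each element, count later entries that are smaller:
27 → 13, 21, 18, 15 → 4
13 → none → 0
33 → 21, 32, 28, 18, 15 → 5
21 → 18, 15 → 2
32 → 28, 18, 15 → 3
28 → 18, 15 → 2
18 → 15 → 1
15 → none → 0
Sum: 4 + 0 + 5 + 2 + 3 + 2 + 1 + 0 = 17
Change: 17 − 12 = +5

+5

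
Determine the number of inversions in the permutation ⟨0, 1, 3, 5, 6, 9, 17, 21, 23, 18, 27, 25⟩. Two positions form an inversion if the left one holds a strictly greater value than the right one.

3

Sweep left to right; for each value list the smaller values that follow it:
0 → none → 0
1 → none → 0
3 → none → 0
5 → none → 0
6 → none → 0
9 → none → 0
17 → none → 0
21 → 18 → 1
23 → 18 → 1
18 → none → 0
27 → 25 → 1
25 → none → 0
Sum: 0 + 0 + 0 + 0 + 0 + 0 + 0 + 1 + 1 + 0 + 1 + 0 = 3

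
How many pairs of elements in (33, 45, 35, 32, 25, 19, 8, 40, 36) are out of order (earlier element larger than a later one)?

Out-of-order pairs: 22

Element-by-element contributions:
33: 4
45: 7
35: 4
32: 3
25: 2
19: 1
8: 0
40: 1
36: 0
Sum: 4 + 7 + 4 + 3 + 2 + 1 + 0 + 1 + 0 = 22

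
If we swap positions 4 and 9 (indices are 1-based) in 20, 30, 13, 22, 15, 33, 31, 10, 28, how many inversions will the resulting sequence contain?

Positions 4 and 9 hold 22 and 28; after swapping, the array is [20, 30, 13, 28, 15, 33, 31, 10, 22].
Count, for each position, how many later elements it exceeds:
20 → 13, 15, 10 → 3
30 → 13, 28, 15, 10, 22 → 5
13 → 10 → 1
28 → 15, 10, 22 → 3
15 → 10 → 1
33 → 31, 10, 22 → 3
31 → 10, 22 → 2
10 → none → 0
22 → none → 0
Sum: 3 + 5 + 1 + 3 + 1 + 3 + 2 + 0 + 0 = 18

18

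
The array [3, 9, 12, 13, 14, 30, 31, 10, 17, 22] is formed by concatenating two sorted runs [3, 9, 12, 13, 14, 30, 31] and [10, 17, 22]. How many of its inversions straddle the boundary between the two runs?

9

Count, for every r in R, how many entries of L exceed r:
r = 10: 12, 13, 14, 30, 31 → 5
r = 17: 30, 31 → 2
r = 22: 30, 31 → 2
Cross-inversions: 5 + 2 + 2 = 9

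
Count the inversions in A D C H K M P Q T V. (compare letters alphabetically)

Element-by-element contributions:
A → none → 0
D → C → 1
C → none → 0
H → none → 0
K → none → 0
M → none → 0
P → none → 0
Q → none → 0
T → none → 0
V → none → 0
Sum: 0 + 1 + 0 + 0 + 0 + 0 + 0 + 0 + 0 + 0 = 1

Inversions: 1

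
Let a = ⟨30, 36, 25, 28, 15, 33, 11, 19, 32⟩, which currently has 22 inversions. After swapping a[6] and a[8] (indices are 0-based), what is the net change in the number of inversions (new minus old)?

+3

Positions 6 and 8 hold 11 and 32; after swapping, the array is [30, 36, 25, 28, 15, 33, 32, 19, 11].
Element-by-element contributions:
30: 5
36: 7
25: 3
28: 3
15: 1
33: 3
32: 2
19: 1
11: 0
Sum: 5 + 7 + 3 + 3 + 1 + 3 + 2 + 1 + 0 = 25
Change: 25 − 22 = +3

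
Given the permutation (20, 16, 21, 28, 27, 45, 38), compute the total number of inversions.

For each element, count later entries that are smaller:
20: 1
16: 0
21: 0
28: 1
27: 0
45: 1
38: 0
Sum: 1 + 0 + 0 + 1 + 0 + 1 + 0 = 3

There are 3 out-of-order pairs.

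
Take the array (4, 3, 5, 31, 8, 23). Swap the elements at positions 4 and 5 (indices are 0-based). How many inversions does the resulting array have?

Inversions: 4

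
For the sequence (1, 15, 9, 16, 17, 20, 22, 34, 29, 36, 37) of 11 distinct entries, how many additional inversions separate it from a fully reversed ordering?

53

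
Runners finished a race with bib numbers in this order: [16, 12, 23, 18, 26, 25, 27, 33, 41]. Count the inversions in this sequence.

3 inversions

Count, for each position, how many later elements it exceeds:
16: 1
12: 0
23: 1
18: 0
26: 1
25: 0
27: 0
33: 0
41: 0
Sum: 1 + 0 + 1 + 0 + 1 + 0 + 0 + 0 + 0 = 3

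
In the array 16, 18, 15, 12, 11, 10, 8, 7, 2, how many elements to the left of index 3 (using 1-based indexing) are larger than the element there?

2 such elements

The element at index 3 is 15.
Elements before it: 16, 18
Those larger than 15: 16, 18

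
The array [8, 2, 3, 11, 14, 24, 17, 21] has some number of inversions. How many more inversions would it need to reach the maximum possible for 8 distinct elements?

Maximum inversions for 8 distinct elements is C(8, 2) = 8·7/2 = 28.
Current inversions — for each element, count later smaller elements:
8: 2
2: 0
3: 0
11: 0
14: 0
24: 2
17: 0
21: 0
Current total: 2 + 0 + 0 + 0 + 0 + 2 + 0 + 0 = 4
Shortfall: 28 − 4 = 24

24 inversions short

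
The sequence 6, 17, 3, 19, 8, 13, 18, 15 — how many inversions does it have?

There are 10 inversions.

Element-by-element contributions:
6: 1
17: 4
3: 0
19: 4
8: 0
13: 0
18: 1
15: 0
Sum: 1 + 4 + 0 + 4 + 0 + 0 + 1 + 0 = 10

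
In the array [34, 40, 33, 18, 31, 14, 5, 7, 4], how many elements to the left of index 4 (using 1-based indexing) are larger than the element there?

3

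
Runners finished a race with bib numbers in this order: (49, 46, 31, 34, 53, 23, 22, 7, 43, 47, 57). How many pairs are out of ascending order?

28 out-of-order pairs

For each element, count later entries that are smaller:
49: 8
46: 6
31: 3
34: 3
53: 5
23: 2
22: 1
7: 0
43: 0
47: 0
57: 0
Sum: 8 + 6 + 3 + 3 + 5 + 2 + 1 + 0 + 0 + 0 + 0 = 28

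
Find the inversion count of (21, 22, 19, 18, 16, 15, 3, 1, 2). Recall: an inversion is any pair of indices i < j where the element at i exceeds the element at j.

34 out-of-order pairs

Element-by-element contributions:
21: 7
22: 7
19: 6
18: 5
16: 4
15: 3
3: 2
1: 0
2: 0
Sum: 7 + 7 + 6 + 5 + 4 + 3 + 2 + 0 + 0 = 34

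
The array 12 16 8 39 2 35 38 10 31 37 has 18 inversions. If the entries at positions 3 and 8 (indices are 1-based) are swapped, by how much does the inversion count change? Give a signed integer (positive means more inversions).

Positions 3 and 8 hold 8 and 10; after swapping, the array is [12, 16, 10, 39, 2, 35, 38, 8, 31, 37].
For each element, count later entries that are smaller:
12: 3
16: 3
10: 2
39: 6
2: 0
35: 2
38: 3
8: 0
31: 0
37: 0
Sum: 3 + 3 + 2 + 6 + 0 + 2 + 3 + 0 + 0 + 0 = 19
Change: 19 − 18 = +1

+1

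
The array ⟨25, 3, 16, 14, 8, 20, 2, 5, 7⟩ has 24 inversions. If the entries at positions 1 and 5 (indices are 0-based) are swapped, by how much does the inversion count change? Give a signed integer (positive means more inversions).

+7

Positions 1 and 5 hold 3 and 20; after swapping, the array is [25, 20, 16, 14, 8, 3, 2, 5, 7].
Element-by-element contributions:
25 → 20, 16, 14, 8, 3, 2, 5, 7 → 8
20 → 16, 14, 8, 3, 2, 5, 7 → 7
16 → 14, 8, 3, 2, 5, 7 → 6
14 → 8, 3, 2, 5, 7 → 5
8 → 3, 2, 5, 7 → 4
3 → 2 → 1
2 → none → 0
5 → none → 0
7 → none → 0
Sum: 8 + 7 + 6 + 5 + 4 + 1 + 0 + 0 + 0 = 31
Change: 31 − 24 = +7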